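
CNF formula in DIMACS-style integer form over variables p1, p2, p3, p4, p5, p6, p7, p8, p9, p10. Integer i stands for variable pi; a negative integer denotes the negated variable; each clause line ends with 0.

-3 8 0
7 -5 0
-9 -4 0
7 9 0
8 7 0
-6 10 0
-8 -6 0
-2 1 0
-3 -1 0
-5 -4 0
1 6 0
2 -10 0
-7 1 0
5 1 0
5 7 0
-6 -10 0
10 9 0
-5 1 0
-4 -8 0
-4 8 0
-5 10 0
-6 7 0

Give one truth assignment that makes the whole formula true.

p1=T, p2=T, p3=F, p4=F, p5=F, p6=F, p7=T, p8=T, p9=F, p10=T

Check each clause:
  1. (p8 OR NOT p3) — p8 is true.
  2. (p7 OR NOT p5) — NOT p5 is true.
  3. (NOT p9 OR NOT p4) — NOT p4 is true.
  4. (p7 OR p9) — p7 is true.
  5. (p8 OR p7) — p8 is true.
  6. (p10 OR NOT p6) — p10 is true.
  7. (NOT p6 OR NOT p8) — NOT p6 is true.
  8. (p1 OR NOT p2) — p1 is true.
  9. (NOT p1 OR NOT p3) — NOT p3 is true.
  10. (NOT p5 OR NOT p4) — NOT p5 is true.
  11. (p1 OR p6) — p1 is true.
  12. (p2 OR NOT p10) — p2 is true.
  13. (NOT p7 OR p1) — p1 is true.
  14. (p1 OR p5) — p1 is true.
  15. (p5 OR p7) — p7 is true.
  16. (NOT p6 OR NOT p10) — NOT p6 is true.
  17. (p10 OR p9) — p10 is true.
  18. (NOT p5 OR p1) — p1 is true.
  19. (NOT p4 OR NOT p8) — NOT p4 is true.
  20. (p8 OR NOT p4) — p8 is true.
  21. (NOT p5 OR p10) — p10 is true.
  22. (NOT p6 OR p7) — NOT p6 is true.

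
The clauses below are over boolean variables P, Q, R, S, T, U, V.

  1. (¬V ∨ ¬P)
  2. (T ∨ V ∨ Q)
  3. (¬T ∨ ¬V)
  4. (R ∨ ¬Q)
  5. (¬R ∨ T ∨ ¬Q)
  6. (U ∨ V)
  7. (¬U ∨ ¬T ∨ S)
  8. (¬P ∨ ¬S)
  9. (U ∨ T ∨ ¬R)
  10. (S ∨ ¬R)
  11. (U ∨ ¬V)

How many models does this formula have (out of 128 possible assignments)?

Satisfying assignments:
  P=F Q=F R=F S=F T=F U=T V=T
  P=F Q=F R=F S=T T=F U=T V=T
  P=F Q=F R=F S=T T=T U=T V=F
  P=F Q=F R=T S=T T=F U=T V=T
  P=F Q=F R=T S=T T=T U=T V=F
  P=F Q=T R=T S=T T=T U=T V=F
That's 6 in total.

6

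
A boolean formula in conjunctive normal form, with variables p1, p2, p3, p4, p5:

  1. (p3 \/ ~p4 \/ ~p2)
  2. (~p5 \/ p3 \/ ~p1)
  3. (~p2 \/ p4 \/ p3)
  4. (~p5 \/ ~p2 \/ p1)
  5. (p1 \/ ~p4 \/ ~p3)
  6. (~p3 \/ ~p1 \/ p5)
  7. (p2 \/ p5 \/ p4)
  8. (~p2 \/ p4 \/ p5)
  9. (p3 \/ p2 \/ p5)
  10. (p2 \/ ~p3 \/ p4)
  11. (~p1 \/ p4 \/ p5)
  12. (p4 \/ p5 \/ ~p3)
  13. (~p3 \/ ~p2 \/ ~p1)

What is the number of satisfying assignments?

3

The models are:
  p1=0 p2=0 p3=0 p4=0 p5=1
  p1=0 p2=0 p3=0 p4=1 p5=1
  p1=1 p2=0 p3=1 p4=1 p5=1
Count: 3.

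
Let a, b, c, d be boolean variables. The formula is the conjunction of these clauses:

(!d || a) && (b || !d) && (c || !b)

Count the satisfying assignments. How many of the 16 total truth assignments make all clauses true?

7

Case analysis on b and d:
  b=1, d=1: remaining (a,c) ∈ {(1,1)} — 1.
  b=1, d=0: remaining (a,c) ∈ {(0,1); (1,1)} — 2.
  b=0, d=1: a clause becomes empty — 0.
  b=0, d=0: remaining (a,c) ∈ {(0,0); (0,1); (1,0); (1,1)} — 4.
Total: 1 + 2 + 0 + 4 = 7.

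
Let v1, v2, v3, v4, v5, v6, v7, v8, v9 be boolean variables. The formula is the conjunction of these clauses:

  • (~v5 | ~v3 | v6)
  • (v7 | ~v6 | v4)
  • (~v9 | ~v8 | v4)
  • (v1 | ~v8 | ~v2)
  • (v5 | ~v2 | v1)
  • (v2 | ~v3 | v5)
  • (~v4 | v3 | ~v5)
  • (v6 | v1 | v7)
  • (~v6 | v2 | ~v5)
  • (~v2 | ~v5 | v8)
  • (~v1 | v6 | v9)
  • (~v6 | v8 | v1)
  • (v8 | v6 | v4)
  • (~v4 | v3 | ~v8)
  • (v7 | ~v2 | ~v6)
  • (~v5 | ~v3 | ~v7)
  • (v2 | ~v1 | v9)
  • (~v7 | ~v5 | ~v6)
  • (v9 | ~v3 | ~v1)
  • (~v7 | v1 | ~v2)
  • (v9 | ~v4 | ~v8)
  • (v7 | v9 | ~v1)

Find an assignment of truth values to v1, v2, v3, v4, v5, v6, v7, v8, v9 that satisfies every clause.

Branch on v1: take v1 = False.
Branch on v2: take v2 = False.
Set v3 = False and propagate.
The remaining clauses are satisfied by v4 = False, v5 = True, v6 = False, v7 = True, v8 = True, v9 = False.

v1=False, v2=False, v3=False, v4=False, v5=True, v6=False, v7=True, v8=True, v9=False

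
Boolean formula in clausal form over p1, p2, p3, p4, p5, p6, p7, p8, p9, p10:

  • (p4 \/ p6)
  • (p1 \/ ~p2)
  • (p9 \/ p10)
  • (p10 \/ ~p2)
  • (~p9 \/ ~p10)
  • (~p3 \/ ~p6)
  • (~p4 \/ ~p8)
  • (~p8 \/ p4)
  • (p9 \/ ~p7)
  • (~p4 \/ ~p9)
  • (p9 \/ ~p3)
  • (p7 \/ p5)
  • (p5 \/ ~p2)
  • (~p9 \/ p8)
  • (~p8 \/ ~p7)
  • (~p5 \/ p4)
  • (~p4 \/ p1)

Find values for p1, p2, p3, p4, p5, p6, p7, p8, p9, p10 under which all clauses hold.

Pure literal: p1 appears only positively; assign p1 = True.
Pure literal: p2 appears only negated; assign p2 = False.
Try p3 = False.
Branch on p4: take p4 = True.
  then p8 is forced to False.
  then p9 is forced to False.
  then p10 is forced to True.
  then p7 is forced to False.
  then p5 is forced to True.
p6 is now unconstrained; take p6 = True.
Every clause has at least one true literal under this assignment.
Check each clause:
  1. (p4 \/ p6) — p4 is true.
  2. (p1 \/ ~p2) — p1 is true.
  3. (p9 \/ p10) — p10 is true.
  4. (~p2 \/ p10) — p10 is true.
  5. (~p9 \/ ~p10) — ~p9 is true.
  6. (~p3 \/ ~p6) — ~p3 is true.
  7. (~p8 \/ ~p4) — ~p8 is true.
  8. (~p8 \/ p4) — ~p8 is true.
  9. (~p7 \/ p9) — ~p7 is true.
  10. (~p9 \/ ~p4) — ~p9 is true.
  11. (p9 \/ ~p3) — ~p3 is true.
  12. (p7 \/ p5) — p5 is true.
  13. (~p2 \/ p5) — p5 is true.
  14. (~p9 \/ p8) — ~p9 is true.
  15. (~p7 \/ ~p8) — ~p8 is true.
  16. (p4 \/ ~p5) — p4 is true.
  17. (p1 \/ ~p4) — p1 is true.

p1 = True, p2 = False, p3 = False, p4 = True, p5 = True, p6 = True, p7 = False, p8 = False, p9 = False, p10 = True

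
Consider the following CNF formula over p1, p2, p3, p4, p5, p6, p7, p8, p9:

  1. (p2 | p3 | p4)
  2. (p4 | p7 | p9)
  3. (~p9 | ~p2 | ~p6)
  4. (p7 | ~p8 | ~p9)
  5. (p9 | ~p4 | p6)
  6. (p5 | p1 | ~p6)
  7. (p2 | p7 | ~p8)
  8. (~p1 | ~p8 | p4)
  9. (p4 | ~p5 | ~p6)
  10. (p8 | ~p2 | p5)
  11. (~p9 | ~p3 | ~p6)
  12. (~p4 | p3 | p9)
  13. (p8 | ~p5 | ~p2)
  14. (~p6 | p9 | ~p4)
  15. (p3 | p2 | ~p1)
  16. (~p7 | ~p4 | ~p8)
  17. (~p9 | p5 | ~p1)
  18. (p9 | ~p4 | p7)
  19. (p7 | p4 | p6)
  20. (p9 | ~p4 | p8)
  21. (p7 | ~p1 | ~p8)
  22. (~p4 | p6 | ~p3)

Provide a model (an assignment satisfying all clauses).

Set p1 = False and propagate.
Try p2 = False.
Branch on p3: take p3 = False.
  then p4 is forced to True.
  then p9 is forced to True.
For the remaining variables, p5 = False, p6 = False, p7 = True, p8 = False works.
Every clause has at least one true literal under this assignment.

p1 = False, p2 = False, p3 = False, p4 = True, p5 = False, p6 = False, p7 = True, p8 = False, p9 = True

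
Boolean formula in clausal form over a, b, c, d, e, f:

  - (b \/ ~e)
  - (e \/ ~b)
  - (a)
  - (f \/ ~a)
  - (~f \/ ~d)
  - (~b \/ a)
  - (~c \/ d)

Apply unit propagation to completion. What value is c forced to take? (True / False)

Unit clause (a) sets a = True.
From (f \/ ~a) and a = True: f = True.
In (~f \/ ~d), ~f is now false; ~d must hold, so d = False.
(d \/ ~c): since d = False, the clause reduces to (~c). c = False.

False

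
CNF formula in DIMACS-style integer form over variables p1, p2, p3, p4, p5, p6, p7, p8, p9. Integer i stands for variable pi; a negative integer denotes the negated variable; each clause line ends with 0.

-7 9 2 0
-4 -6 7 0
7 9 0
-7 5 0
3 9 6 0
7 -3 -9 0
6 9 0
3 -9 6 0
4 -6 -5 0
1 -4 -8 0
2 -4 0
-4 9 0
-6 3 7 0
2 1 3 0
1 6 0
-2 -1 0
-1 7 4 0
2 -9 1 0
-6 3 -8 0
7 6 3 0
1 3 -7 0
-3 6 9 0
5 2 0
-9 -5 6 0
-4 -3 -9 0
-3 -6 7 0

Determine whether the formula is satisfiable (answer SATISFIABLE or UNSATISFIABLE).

UNSATISFIABLE

p6 = True:
  p7 = True:
    propagation gives p5=True, p4=True, p2=True, p9=True; an empty clause results — contradiction.
  p7 = False:
    propagation gives p4=False, p9=True, p3=False; an empty clause results — contradiction.
p6 = False:
  propagation gives p9=True, p3=True, p7=True, p5=True; an empty clause results — contradiction.
Every branch closes, so no satisfying assignment exists.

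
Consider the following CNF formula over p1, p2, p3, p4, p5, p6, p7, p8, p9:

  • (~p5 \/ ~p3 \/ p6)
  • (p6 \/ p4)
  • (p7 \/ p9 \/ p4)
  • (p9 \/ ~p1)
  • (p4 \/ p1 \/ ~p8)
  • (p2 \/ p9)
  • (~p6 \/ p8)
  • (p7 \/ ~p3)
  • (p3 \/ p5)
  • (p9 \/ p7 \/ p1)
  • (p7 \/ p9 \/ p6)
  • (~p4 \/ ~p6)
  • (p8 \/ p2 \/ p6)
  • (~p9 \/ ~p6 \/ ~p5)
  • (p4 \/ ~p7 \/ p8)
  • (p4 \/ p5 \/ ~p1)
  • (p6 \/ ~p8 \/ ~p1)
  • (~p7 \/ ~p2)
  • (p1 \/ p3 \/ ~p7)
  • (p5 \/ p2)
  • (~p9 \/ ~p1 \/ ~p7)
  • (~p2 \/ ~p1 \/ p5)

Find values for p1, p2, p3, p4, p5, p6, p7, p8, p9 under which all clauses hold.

Set p1 = False and propagate.
Branch on p2: take p2 = True.
  then p7 is forced to False.
  then p3 is forced to False.
  then p5 is forced to True.
  then p9 is forced to True.
  then p6 is forced to False.
  then p4 is forced to True.
p8 is now unconstrained; take p8 = False.
Check each clause:
  1. (p6 \/ ~p3 \/ ~p5) — ~p3 is true.
  2. (p4 \/ p6) — p4 is true.
  3. (p4 \/ p9 \/ p7) — p9 is true.
  4. (~p1 \/ p9) — p9 is true.
  5. (p1 \/ ~p8 \/ p4) — ~p8 is true.
  6. (p2 \/ p9) — p9 is true.
  7. (~p6 \/ p8) — ~p6 is true.
  8. (p7 \/ ~p3) — ~p3 is true.
  9. (p5 \/ p3) — p5 is true.
  10. (p7 \/ p1 \/ p9) — p9 is true.
  11. (p9 \/ p7 \/ p6) — p9 is true.
  12. (~p4 \/ ~p6) — ~p6 is true.
  13. (p2 \/ p8 \/ p6) — p2 is true.
  14. (~p5 \/ ~p6 \/ ~p9) — ~p6 is true.
  15. (p8 \/ ~p7 \/ p4) — ~p7 is true.
  16. (p5 \/ p4 \/ ~p1) — p4 is true.
  17. (~p1 \/ ~p8 \/ p6) — ~p8 is true.
  18. (~p7 \/ ~p2) — ~p7 is true.
  19. (p1 \/ ~p7 \/ p3) — ~p7 is true.
  20. (p2 \/ p5) — p2 is true.
  21. (~p7 \/ ~p9 \/ ~p1) — ~p7 is true.
  22. (p5 \/ ~p1 \/ ~p2) — p5 is true.

p1=False  p2=True  p3=False  p4=True  p5=True  p6=False  p7=False  p8=False  p9=True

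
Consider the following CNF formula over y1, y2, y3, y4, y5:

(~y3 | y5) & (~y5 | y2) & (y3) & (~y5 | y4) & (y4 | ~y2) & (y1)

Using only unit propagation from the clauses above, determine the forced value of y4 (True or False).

(y3) is a unit clause: y3 = True.
(y5 | ~y3) with y3 = True leaves only y5, so y5 = True.
(y2 | ~y5) with y5 = True leaves only y2, so y2 = True.
In (~y5 | y4), ~y5 is now false; y4 must hold, so y4 = True.

True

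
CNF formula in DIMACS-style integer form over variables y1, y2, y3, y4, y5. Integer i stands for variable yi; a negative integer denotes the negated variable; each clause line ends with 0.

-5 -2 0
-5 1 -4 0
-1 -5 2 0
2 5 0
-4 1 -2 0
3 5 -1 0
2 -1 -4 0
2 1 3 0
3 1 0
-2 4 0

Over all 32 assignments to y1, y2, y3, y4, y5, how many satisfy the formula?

2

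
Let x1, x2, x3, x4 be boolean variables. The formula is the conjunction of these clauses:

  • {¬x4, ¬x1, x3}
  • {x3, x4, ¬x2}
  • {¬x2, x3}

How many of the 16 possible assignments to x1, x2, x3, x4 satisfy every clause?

Split on x3, then x2.
  x3=T, x2=T: remaining (x1,x4) ∈ {(F,F); (F,T); (T,F); (T,T)} — 4.
  x3=T, x2=F: remaining (x1,x4) ∈ {(F,F); (F,T); (T,F); (T,T)} — 4.
  x3=F, x2=T: a clause becomes empty — 0.
  x3=F, x2=F: remaining (x1,x4) ∈ {(F,F); (F,T); (T,F)} — 3.
Total: 4 + 4 + 0 + 3 = 11.

11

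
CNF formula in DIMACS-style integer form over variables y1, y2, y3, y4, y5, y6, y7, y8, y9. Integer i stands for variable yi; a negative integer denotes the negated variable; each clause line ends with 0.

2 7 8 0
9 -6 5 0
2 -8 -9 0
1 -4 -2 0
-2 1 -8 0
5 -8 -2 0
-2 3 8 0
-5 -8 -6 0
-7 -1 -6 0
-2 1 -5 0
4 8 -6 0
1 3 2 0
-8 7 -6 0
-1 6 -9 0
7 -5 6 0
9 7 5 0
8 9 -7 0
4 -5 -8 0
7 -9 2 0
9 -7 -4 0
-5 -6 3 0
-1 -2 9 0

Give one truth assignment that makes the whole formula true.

y1=F, y2=F, y3=T, y4=T, y5=T, y6=T, y7=T, y8=F, y9=T

y3 occurs only positively in the remaining clauses — set y3 = True.
Branch on y1: take y1 = False.
The remaining clauses are satisfied by y2 = False, y4 = True, y5 = True, y6 = True, y7 = True, y8 = False, y9 = True.
Every clause has at least one true literal under this assignment.
Check each clause:
  1. (y8 ∨ y2 ∨ y7) — y7 is true.
  2. (y9 ∨ ¬y6 ∨ y5) — y9 is true.
  3. (¬y8 ∨ ¬y9 ∨ y2) — ¬y8 is true.
  4. (¬y2 ∨ y1 ∨ ¬y4) — ¬y2 is true.
  5. (¬y2 ∨ ¬y8 ∨ y1) — ¬y8 is true.
  6. (¬y2 ∨ ¬y8 ∨ y5) — ¬y8 is true.
  7. (y3 ∨ y8 ∨ ¬y2) — y3 is true.
  8. (¬y6 ∨ ¬y8 ∨ ¬y5) — ¬y8 is true.
  9. (¬y6 ∨ ¬y7 ∨ ¬y1) — ¬y1 is true.
  10. (¬y2 ∨ ¬y5 ∨ y1) — ¬y2 is true.
  11. (y8 ∨ y4 ∨ ¬y6) — y4 is true.
  12. (y2 ∨ y1 ∨ y3) — y3 is true.
  13. (¬y8 ∨ ¬y6 ∨ y7) — ¬y8 is true.
  14. (¬y1 ∨ y6 ∨ ¬y9) — ¬y1 is true.
  15. (¬y5 ∨ y6 ∨ y7) — y6 is true.
  16. (y9 ∨ y5 ∨ y7) — y9 is true.
  17. (y8 ∨ ¬y7 ∨ y9) — y9 is true.
  18. (¬y5 ∨ ¬y8 ∨ y4) — ¬y8 is true.
  19. (¬y9 ∨ y2 ∨ y7) — y7 is true.
  20. (¬y4 ∨ ¬y7 ∨ y9) — y9 is true.
  21. (¬y5 ∨ y3 ∨ ¬y6) — y3 is true.
  22. (¬y1 ∨ ¬y2 ∨ y9) — y9 is true.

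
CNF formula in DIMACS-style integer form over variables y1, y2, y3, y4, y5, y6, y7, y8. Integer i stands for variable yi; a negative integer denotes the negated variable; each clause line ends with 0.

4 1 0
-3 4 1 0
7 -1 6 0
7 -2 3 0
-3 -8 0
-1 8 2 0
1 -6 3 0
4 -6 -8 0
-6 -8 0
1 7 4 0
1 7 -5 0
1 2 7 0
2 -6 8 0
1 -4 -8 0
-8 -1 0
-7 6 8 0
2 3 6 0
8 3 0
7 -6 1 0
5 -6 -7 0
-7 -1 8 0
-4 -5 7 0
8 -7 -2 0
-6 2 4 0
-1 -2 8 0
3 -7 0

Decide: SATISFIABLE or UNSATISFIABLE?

SATISFIABLE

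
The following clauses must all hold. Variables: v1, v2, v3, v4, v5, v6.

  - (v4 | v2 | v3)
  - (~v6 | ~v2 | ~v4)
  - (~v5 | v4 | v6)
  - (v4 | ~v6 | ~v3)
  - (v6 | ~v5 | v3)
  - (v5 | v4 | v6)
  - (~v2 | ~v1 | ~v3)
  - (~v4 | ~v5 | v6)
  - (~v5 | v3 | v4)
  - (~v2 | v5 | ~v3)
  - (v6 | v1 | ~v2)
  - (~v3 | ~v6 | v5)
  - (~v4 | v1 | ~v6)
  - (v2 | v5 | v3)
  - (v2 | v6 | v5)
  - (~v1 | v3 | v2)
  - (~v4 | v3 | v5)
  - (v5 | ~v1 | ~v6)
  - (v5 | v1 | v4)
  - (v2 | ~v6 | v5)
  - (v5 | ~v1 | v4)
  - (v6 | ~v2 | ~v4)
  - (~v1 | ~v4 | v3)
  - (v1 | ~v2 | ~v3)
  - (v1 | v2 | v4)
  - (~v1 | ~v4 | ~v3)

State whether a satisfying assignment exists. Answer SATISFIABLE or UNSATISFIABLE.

UNSATISFIABLE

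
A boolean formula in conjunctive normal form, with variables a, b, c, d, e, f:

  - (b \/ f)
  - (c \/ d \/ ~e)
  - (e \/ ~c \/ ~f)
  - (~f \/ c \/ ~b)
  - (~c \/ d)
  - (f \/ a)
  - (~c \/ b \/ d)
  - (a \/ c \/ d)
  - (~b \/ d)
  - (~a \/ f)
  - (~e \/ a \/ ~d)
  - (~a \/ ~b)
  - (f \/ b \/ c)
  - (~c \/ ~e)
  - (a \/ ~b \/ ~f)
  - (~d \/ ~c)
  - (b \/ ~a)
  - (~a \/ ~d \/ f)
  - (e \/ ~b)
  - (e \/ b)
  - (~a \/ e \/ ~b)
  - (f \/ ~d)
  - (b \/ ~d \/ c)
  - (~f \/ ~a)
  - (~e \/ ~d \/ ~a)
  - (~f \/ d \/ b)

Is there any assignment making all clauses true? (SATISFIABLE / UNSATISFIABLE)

b = True:
  propagation gives d=True, a=False, f=True; an empty clause results — contradiction.
b = False:
  propagation gives f=True, a=False, e=True, d=False; an empty clause results — contradiction.
Every branch closes, so no satisfying assignment exists.

UNSATISFIABLE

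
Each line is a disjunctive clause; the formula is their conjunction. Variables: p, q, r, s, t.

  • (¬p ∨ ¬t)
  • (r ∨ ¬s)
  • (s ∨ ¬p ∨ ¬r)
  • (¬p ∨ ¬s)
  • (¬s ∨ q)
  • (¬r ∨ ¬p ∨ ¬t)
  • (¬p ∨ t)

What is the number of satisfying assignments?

10

Split on p, then s.
  p=1, s=1: a clause becomes empty — 0.
  p=1, s=0: a clause becomes empty — 0.
  p=0, s=1: remaining (q,r,t) ∈ {(1,1,0); (1,1,1)} — 2.
  p=0, s=0: q, r, t free → 2^3 = 8.
Total: 0 + 0 + 2 + 8 = 10.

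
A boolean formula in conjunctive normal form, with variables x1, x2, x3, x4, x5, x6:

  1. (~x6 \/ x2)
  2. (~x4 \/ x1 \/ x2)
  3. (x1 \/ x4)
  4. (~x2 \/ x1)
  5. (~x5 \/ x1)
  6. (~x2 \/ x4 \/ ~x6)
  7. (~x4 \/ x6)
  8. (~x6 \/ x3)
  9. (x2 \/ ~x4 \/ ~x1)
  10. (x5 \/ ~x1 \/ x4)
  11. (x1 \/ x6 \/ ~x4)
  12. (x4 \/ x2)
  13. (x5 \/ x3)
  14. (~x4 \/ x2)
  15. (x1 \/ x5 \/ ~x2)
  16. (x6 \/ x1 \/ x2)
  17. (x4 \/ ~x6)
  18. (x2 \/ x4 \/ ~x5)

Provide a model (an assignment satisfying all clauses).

x1=True  x2=True  x3=True  x4=True  x5=True  x6=True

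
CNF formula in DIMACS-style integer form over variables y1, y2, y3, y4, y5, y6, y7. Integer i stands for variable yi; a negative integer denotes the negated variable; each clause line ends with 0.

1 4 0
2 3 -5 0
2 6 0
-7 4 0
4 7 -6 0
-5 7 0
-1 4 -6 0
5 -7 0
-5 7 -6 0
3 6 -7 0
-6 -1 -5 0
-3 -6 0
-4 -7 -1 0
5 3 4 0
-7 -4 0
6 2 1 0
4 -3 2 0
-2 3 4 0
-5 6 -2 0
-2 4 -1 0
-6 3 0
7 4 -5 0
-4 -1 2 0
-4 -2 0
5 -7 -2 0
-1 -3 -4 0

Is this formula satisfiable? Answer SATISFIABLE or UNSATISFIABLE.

y4 = True:
  propagation gives y7=False, y5=False, y2=False, y6=True; an empty clause results — contradiction.
y4 = False:
  propagation gives y1=True, y7=False, y6=False, y2=True; an empty clause results — contradiction.
Every branch closes, so no satisfying assignment exists.

UNSATISFIABLE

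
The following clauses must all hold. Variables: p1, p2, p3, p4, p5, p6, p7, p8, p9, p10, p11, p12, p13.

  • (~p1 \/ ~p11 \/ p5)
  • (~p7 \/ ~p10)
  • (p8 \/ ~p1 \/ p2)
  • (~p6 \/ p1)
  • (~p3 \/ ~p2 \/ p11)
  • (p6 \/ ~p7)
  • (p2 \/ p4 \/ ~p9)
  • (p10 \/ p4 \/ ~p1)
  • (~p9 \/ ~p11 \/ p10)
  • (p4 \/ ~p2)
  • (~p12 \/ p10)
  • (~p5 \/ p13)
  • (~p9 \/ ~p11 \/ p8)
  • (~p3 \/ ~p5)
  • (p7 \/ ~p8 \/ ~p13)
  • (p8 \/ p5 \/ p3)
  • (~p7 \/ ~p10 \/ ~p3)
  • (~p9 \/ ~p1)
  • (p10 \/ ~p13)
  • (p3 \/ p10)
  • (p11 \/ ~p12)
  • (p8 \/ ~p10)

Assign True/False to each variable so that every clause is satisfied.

p1=0, p2=1, p3=0, p4=1, p5=0, p6=0, p7=0, p8=1, p9=0, p10=1, p11=0, p12=0, p13=0

Check each clause:
  1. (~p11 \/ p5 \/ ~p1) — ~p11 is true.
  2. (~p10 \/ ~p7) — ~p7 is true.
  3. (~p1 \/ p2 \/ p8) — p8 is true.
  4. (p1 \/ ~p6) — ~p6 is true.
  5. (~p2 \/ ~p3 \/ p11) — ~p3 is true.
  6. (~p7 \/ p6) — ~p7 is true.
  7. (p4 \/ p2 \/ ~p9) — p2 is true.
  8. (p4 \/ p10 \/ ~p1) — p10 is true.
  9. (~p9 \/ p10 \/ ~p11) — p10 is true.
  10. (~p2 \/ p4) — p4 is true.
  11. (p10 \/ ~p12) — p10 is true.
  12. (p13 \/ ~p5) — ~p5 is true.
  13. (~p9 \/ ~p11 \/ p8) — p8 is true.
  14. (~p5 \/ ~p3) — ~p5 is true.
  15. (p7 \/ ~p8 \/ ~p13) — ~p13 is true.
  16. (p3 \/ p5 \/ p8) — p8 is true.
  17. (~p3 \/ ~p7 \/ ~p10) — ~p7 is true.
  18. (~p9 \/ ~p1) — ~p1 is true.
  19. (~p13 \/ p10) — p10 is true.
  20. (p10 \/ p3) — p10 is true.
  21. (~p12 \/ p11) — ~p12 is true.
  22. (p8 \/ ~p10) — p8 is true.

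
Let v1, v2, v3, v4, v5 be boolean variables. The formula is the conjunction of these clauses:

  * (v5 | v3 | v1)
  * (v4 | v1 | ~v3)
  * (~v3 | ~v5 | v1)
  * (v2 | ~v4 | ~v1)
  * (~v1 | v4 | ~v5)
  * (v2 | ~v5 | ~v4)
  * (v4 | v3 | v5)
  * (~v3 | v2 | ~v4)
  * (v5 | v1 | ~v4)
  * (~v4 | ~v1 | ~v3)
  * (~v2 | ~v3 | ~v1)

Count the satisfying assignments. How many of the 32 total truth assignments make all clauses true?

6

The models are:
  v1=F v2=F v3=F v4=F v5=T
  v1=F v2=T v3=F v4=F v5=T
  v1=F v2=T v3=F v4=T v5=T
  v1=T v2=F v3=T v4=F v5=F
  v1=T v2=T v3=F v4=T v5=F
  v1=T v2=T v3=F v4=T v5=T
That's 6 in total.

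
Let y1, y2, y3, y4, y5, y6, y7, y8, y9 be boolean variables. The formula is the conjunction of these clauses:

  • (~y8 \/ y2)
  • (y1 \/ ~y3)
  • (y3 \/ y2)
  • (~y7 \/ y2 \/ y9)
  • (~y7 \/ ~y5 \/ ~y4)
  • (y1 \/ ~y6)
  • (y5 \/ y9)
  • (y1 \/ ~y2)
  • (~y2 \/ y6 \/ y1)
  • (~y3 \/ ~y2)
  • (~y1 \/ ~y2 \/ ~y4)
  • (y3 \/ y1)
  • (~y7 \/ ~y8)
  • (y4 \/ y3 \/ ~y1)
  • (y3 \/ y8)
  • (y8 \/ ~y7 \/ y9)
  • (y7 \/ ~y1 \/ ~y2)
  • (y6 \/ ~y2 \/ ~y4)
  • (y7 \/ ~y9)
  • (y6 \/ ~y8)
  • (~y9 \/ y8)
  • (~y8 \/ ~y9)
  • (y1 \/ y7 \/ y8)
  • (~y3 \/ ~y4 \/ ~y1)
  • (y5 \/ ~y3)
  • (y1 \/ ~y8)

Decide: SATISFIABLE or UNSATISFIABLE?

Branch on y1: take y1 = True.
Set y2 = False and propagate.
  then y8 is forced to False.
  then y3 is forced to True.
  then y9 is forced to False.
  then y7 is forced to False.
  then y5 is forced to True.
  then y4 is forced to False.
y6 is now unconstrained; take y6 = False.
Every clause has at least one true literal under this assignment.
So y1 = T, y2 = F, y3 = T, y4 = F, y5 = T, y6 = F, y7 = F, y8 = F, y9 = F is a satisfying assignment.

SATISFIABLE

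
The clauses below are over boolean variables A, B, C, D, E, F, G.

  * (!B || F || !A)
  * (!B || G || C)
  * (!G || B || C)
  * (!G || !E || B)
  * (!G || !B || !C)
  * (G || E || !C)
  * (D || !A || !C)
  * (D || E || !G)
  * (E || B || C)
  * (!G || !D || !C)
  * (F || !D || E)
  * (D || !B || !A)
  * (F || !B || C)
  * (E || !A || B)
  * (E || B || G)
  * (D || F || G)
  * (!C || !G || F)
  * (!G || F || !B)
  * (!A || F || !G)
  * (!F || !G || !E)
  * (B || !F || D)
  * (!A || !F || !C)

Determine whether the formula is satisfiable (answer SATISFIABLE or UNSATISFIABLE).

SATISFIABLE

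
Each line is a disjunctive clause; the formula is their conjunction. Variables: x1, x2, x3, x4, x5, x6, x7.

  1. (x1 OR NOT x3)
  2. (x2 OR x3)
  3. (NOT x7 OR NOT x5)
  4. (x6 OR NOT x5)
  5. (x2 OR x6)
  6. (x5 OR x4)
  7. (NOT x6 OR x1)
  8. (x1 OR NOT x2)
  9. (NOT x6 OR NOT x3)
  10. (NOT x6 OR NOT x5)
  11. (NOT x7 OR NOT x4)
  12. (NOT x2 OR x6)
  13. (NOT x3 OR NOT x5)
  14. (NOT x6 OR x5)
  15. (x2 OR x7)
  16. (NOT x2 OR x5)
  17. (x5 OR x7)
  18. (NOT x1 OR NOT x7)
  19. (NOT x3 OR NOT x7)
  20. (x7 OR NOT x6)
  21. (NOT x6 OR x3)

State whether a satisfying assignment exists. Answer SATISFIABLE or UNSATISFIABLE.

UNSATISFIABLE

x6 = True:
  propagation gives x1=True, x3=False; an empty clause results — contradiction.
x6 = False:
  propagation gives x5=False, x2=True; an empty clause results — contradiction.
Every branch closes, so no satisfying assignment exists.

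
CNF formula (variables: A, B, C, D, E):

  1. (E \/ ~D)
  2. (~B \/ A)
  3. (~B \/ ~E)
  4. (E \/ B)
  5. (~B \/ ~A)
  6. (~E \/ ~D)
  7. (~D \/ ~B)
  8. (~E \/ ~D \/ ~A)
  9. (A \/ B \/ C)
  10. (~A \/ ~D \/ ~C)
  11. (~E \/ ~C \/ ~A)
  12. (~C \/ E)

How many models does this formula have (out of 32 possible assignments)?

2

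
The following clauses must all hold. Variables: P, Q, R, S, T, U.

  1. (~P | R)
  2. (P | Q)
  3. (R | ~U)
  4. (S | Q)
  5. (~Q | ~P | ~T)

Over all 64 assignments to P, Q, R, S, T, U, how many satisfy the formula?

20

Split on P, then Q.
  P=T, Q=T: remaining (R,S,T,U) ∈ {(T,F,F,F); (T,F,F,T); (T,T,F,F); (T,T,F,T)} — 4.
  P=T, Q=F: remaining (R,S,T,U) ∈ {(T,T,F,F); (T,T,F,T); (T,T,T,F); (T,T,T,T)} — 4.
  P=F, Q=T: S, T free; 3 ways for (R,U) × 2^2 = 12.
  P=F, Q=F: a clause becomes empty — 0.
Total: 4 + 4 + 12 + 0 = 20.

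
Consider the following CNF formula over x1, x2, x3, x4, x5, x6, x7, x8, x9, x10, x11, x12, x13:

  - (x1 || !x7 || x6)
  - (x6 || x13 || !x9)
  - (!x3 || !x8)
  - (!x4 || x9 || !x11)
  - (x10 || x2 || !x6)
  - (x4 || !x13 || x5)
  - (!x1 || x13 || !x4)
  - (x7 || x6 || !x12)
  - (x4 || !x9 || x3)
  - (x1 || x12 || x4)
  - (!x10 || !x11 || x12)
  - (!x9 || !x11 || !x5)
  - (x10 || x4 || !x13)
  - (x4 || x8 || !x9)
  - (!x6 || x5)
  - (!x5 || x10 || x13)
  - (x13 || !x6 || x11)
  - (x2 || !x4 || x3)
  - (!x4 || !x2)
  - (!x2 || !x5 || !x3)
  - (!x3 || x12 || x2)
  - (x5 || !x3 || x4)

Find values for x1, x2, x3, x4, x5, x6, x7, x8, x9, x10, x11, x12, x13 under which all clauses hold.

x1 = True, x2 = True, x3 = False, x4 = False, x5 = True, x6 = False, x7 = True, x8 = True, x9 = False, x10 = True, x11 = False, x12 = True, x13 = False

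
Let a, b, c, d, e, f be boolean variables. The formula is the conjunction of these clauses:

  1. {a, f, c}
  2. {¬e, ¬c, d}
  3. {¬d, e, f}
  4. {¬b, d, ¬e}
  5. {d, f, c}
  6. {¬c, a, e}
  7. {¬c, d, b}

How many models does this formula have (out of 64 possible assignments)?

28

Case analysis on c and d:
  c=T, d=T: b free; 5 ways for (a,e,f) × 2^1 = 10.
  c=T, d=F: remaining (a,b,e,f) ∈ {(T,T,F,F); (T,T,F,T)} — 2.
  c=F, d=T: b free; 5 ways for (a,e,f) × 2^1 = 10.
  c=F, d=F: a free; 3 ways for (b,e,f) × 2^1 = 6.
Total: 10 + 2 + 10 + 6 = 28.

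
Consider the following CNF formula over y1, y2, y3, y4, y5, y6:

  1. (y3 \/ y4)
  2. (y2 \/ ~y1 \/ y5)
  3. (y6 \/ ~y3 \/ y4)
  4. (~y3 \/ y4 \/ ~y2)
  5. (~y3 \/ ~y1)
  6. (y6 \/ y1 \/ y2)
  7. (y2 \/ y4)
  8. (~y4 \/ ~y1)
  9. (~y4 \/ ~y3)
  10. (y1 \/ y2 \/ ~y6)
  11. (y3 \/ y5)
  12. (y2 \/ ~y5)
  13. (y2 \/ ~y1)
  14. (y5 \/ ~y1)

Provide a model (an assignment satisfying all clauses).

y1=False  y2=True  y3=False  y4=True  y5=True  y6=True

Check each clause:
  1. (y4 \/ y3) — y4 is true.
  2. (~y1 \/ y5 \/ y2) — y2 is true.
  3. (y4 \/ ~y3 \/ y6) — y4 is true.
  4. (y4 \/ ~y2 \/ ~y3) — y4 is true.
  5. (~y1 \/ ~y3) — ~y3 is true.
  6. (y6 \/ y1 \/ y2) — y2 is true.
  7. (y4 \/ y2) — y2 is true.
  8. (~y4 \/ ~y1) — ~y1 is true.
  9. (~y4 \/ ~y3) — ~y3 is true.
  10. (~y6 \/ y2 \/ y1) — y2 is true.
  11. (y3 \/ y5) — y5 is true.
  12. (y2 \/ ~y5) — y2 is true.
  13. (y2 \/ ~y1) — y2 is true.
  14. (y5 \/ ~y1) — y5 is true.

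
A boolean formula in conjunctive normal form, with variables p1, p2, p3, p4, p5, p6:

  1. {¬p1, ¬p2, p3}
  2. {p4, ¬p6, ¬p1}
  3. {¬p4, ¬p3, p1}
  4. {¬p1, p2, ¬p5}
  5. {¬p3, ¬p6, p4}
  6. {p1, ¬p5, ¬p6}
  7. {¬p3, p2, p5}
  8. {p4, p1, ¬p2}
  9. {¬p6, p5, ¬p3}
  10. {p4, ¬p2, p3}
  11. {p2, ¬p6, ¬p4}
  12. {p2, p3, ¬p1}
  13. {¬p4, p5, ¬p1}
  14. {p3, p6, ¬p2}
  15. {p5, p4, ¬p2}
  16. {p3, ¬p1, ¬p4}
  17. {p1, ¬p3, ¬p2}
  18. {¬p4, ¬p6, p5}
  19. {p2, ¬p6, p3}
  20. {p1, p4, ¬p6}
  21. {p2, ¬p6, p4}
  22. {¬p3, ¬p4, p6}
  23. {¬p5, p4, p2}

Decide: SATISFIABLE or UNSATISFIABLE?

Try p1 = True.
Branch on p2: take p2 = True.
  then p3 is forced to True.
For the remaining variables, p4 = False, p5 = True, p6 = False works.
Every clause has at least one true literal under this assignment.
So p1=1, p2=1, p3=1, p4=0, p5=1, p6=0 is a satisfying assignment.

SATISFIABLE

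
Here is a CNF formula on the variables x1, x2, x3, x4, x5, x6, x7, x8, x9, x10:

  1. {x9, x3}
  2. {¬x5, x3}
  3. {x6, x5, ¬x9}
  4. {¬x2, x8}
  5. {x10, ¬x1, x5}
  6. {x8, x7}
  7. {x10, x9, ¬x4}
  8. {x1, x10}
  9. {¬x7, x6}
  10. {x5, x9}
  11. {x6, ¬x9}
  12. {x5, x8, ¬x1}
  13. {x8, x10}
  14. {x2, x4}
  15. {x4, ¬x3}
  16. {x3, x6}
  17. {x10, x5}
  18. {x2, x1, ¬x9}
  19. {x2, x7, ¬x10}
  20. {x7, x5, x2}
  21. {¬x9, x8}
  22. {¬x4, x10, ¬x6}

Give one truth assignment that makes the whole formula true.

x1=False, x2=True, x3=True, x4=True, x5=False, x6=True, x7=True, x8=True, x9=True, x10=True

Pure literal: x8 appears only positively; assign x8 = True.
Try x1 = False.
  then x10 is forced to True.
Branch on x2: take x2 = True.
Branch on x3: take x3 = True.
  then x4 is forced to True.
For the remaining variables, x5 = False, x6 = True, x7 = True, x9 = True works.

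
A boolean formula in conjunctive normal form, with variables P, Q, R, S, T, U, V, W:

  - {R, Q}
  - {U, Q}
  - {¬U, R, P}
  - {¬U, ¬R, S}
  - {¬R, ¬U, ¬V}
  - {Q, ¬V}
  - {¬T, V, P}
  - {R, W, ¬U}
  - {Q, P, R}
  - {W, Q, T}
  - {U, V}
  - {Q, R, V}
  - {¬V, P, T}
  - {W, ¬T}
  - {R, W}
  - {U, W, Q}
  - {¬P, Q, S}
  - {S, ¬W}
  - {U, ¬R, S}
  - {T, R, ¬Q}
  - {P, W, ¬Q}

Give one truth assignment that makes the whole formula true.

Pure literal: S appears only positively; assign S = True.
Branch on P: take P = True.
The remaining clauses are satisfied by Q = True, R = True, T = False, U = True, V = False, W = False.
Every clause has at least one true literal under this assignment.
Check each clause:
  1. {R, Q} — Q is true.
  2. {U, Q} — Q is true.
  3. {P, ¬U, R} — P is true.
  4. {¬U, ¬R, S} — S is true.
  5. {¬U, ¬V, ¬R} — ¬V is true.
  6. {Q, ¬V} — ¬V is true.
  7. {¬T, P, V} — P is true.
  8. {W, R, ¬U} — R is true.
  9. {P, R, Q} — P is true.
  10. {T, W, Q} — Q is true.
  11. {V, U} — U is true.
  12. {R, Q, V} — Q is true.
  13. {¬V, P, T} — P is true.
  14. {W, ¬T} — ¬T is true.
  15. {R, W} — R is true.
  16. {U, W, Q} — Q is true.
  17. {Q, ¬P, S} — Q is true.
  18. {¬W, S} — ¬W is true.
  19. {S, ¬R, U} — S is true.
  20. {R, T, ¬Q} — R is true.
  21. {W, ¬Q, P} — P is true.

P = T, Q = T, R = T, S = T, T = F, U = T, V = F, W = F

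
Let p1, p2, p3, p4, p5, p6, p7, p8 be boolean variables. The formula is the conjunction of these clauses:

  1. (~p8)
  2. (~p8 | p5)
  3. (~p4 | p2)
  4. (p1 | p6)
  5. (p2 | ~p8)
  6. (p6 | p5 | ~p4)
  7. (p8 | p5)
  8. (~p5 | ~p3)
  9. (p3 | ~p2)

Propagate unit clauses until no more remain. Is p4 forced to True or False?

False

Unit clause (~p8) sets p8 = False.
In (p5 | p8), p8 is now false; p5 must hold, so p5 = True.
In (~p3 | ~p5), ~p5 is now false; ~p3 must hold, so p3 = False.
(p3 | ~p2) with p3 = False leaves only ~p2, so p2 = False.
From (~p4 | p2) and p2 = False: p4 = False.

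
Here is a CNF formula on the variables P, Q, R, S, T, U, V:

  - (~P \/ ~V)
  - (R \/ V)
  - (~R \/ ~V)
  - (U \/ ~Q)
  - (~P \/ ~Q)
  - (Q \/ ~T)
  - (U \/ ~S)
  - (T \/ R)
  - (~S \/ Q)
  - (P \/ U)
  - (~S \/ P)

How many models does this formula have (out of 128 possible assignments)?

6

Satisfying assignments:
  P=F Q=F R=T S=F T=F U=T V=F
  P=F Q=T R=F S=F T=T U=T V=T
  P=F Q=T R=T S=F T=F U=T V=F
  P=F Q=T R=T S=F T=T U=T V=F
  P=T Q=F R=T S=F T=F U=F V=F
  P=T Q=F R=T S=F T=F U=T V=F
That's 6 in total.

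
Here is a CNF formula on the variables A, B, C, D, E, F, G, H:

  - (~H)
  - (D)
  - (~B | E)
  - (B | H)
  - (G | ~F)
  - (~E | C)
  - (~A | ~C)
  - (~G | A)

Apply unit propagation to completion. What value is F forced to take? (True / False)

False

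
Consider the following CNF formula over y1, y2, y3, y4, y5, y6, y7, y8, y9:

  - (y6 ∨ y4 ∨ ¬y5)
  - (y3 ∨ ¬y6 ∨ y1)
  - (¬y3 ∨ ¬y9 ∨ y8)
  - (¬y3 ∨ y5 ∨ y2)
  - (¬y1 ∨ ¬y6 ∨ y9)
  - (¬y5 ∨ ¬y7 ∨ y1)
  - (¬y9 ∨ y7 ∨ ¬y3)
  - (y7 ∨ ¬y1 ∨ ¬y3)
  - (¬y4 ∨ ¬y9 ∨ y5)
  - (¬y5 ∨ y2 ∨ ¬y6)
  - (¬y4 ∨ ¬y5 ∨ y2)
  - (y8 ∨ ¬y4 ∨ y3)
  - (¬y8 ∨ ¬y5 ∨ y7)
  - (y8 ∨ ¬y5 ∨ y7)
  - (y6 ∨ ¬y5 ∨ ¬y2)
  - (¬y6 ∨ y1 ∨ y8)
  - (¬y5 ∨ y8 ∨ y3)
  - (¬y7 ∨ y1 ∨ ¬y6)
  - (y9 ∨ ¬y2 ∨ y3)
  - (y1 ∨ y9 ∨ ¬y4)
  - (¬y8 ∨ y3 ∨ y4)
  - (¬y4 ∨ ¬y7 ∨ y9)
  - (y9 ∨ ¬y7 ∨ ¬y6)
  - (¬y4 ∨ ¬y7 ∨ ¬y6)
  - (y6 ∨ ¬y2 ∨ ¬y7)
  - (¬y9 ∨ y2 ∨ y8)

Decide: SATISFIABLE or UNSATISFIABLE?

SATISFIABLE

Set y1 = True and propagate.
Set y2 = True and propagate.
Try y3 = True.
  then y7 is forced to True.
  then y6 is forced to True.
  then y9 is forced to True.
  then y8 is forced to True.
  then y4 is forced to False.
y5 is now unconstrained; take y5 = False.
Every clause has at least one true literal under this assignment.
So y1 = T  y2 = T  y3 = T  y4 = F  y5 = F  y6 = T  y7 = T  y8 = T  y9 = T is a satisfying assignment.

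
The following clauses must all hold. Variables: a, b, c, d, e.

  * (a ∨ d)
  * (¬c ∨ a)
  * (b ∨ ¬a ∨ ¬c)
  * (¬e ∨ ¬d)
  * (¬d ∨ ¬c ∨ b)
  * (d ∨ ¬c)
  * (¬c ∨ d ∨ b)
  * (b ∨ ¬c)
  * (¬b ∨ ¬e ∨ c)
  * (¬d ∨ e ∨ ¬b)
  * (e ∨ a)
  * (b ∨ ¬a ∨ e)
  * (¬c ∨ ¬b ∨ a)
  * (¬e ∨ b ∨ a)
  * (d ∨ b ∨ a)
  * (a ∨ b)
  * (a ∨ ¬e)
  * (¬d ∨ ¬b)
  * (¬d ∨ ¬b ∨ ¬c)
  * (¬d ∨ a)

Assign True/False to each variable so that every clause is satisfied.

Set a = True and propagate.
Try b = True.
  then d is forced to False.
  then c is forced to False.
  then e is forced to False.
Check each clause:
  1. (d ∨ a) — a is true.
  2. (a ∨ ¬c) — a is true.
  3. (b ∨ ¬c ∨ ¬a) — b is true.
  4. (¬d ∨ ¬e) — ¬e is true.
  5. (¬d ∨ b ∨ ¬c) — b is true.
  6. (¬c ∨ d) — ¬c is true.
  7. (b ∨ d ∨ ¬c) — b is true.
  8. (¬c ∨ b) — b is true.
  9. (¬b ∨ c ∨ ¬e) — ¬e is true.
  10. (e ∨ ¬b ∨ ¬d) — ¬d is true.
  11. (a ∨ e) — a is true.
  12. (b ∨ e ∨ ¬a) — b is true.
  13. (¬b ∨ a ∨ ¬c) — a is true.
  14. (¬e ∨ a ∨ b) — a is true.
  15. (d ∨ a ∨ b) — a is true.
  16. (a ∨ b) — a is true.
  17. (¬e ∨ a) — a is true.
  18. (¬d ∨ ¬b) — ¬d is true.
  19. (¬b ∨ ¬c ∨ ¬d) — ¬d is true.
  20. (¬d ∨ a) — a is true.

a=1  b=1  c=0  d=0  e=0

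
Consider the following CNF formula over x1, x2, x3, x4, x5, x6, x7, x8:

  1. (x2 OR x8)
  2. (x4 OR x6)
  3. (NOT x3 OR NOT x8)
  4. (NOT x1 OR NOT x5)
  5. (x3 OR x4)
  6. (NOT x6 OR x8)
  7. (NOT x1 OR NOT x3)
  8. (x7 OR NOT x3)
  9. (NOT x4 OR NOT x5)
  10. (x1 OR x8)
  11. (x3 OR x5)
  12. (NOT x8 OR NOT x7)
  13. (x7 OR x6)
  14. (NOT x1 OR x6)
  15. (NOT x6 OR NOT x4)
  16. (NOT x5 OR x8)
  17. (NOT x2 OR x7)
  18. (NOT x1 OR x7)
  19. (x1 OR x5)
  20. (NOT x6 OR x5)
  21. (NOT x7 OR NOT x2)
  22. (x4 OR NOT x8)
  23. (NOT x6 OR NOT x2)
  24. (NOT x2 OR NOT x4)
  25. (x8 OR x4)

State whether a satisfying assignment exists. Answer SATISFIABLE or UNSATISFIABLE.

UNSATISFIABLE

x8 = True:
  propagation gives x3=False, x4=True, x5=False; an empty clause results — contradiction.
x8 = False:
  propagation gives x2=True, x6=False, x4=True; an empty clause results — contradiction.
Every branch closes, so no satisfying assignment exists.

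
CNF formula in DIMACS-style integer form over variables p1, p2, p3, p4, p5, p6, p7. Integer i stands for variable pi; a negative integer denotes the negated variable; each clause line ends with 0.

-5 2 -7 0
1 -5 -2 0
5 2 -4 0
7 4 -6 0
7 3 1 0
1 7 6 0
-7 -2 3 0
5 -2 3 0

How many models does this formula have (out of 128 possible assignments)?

Case analysis on p2 and p7:
  p2=T, p7=T: p4, p6 free; 3 ways for (p1,p3,p5) × 2^2 = 12.
  p2=T, p7=F: 10 of the 32 assignments to (p1,p3,p4,p5,p6) work.
  p2=F, p7=T: forces p4=F; p5=F; p1, p3, p6 free → 2^3 = 8.
  p2=F, p7=F: 9 of the 32 assignments to (p1,p3,p4,p5,p6) work.
Total: 12 + 10 + 8 + 9 = 39.

39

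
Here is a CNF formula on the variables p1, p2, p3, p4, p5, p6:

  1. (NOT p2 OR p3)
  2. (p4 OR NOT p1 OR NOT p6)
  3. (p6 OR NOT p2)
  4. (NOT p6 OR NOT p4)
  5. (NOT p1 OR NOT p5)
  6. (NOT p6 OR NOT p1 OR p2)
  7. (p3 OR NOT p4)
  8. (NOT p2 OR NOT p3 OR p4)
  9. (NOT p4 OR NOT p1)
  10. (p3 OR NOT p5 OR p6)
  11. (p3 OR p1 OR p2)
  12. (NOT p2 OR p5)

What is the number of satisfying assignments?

8

Case analysis on p2 and p1:
  p2=1, p1=1: a clause becomes empty — 0.
  p2=1, p1=0: a clause becomes empty — 0.
  p2=0, p1=1: remaining (p3,p4,p5,p6) ∈ {(0,0,0,0); (1,0,0,0)} — 2.
  p2=0, p1=0: p5 free; 3 ways for (p3,p4,p6) × 2^1 = 6.
Total: 0 + 0 + 2 + 6 = 8.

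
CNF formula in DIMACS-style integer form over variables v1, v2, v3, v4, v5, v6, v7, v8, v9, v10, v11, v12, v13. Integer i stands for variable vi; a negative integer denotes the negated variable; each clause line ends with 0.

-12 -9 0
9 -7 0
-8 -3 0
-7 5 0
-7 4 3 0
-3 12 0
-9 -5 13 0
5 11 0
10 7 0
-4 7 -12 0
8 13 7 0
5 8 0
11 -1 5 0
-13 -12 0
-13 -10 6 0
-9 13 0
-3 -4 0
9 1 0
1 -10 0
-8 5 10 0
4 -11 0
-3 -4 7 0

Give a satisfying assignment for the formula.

v6 occurs only positively in the remaining clauses — set v6 = True.
Try v1 = True.
The remaining clauses are satisfied by v2 = True, v3 = False, v4 = False, v5 = True, v7 = False, v8 = False, v9 = False, v10 = True, v11 = False, v12 = False, v13 = True.
Check each clause:
  1. (¬v12 ∨ ¬v9) — ¬v12 is true.
  2. (¬v7 ∨ v9) — ¬v7 is true.
  3. (¬v8 ∨ ¬v3) — ¬v8 is true.
  4. (v5 ∨ ¬v7) — ¬v7 is true.
  5. (¬v7 ∨ v3 ∨ v4) — ¬v7 is true.
  6. (v12 ∨ ¬v3) — ¬v3 is true.
  7. (¬v9 ∨ ¬v5 ∨ v13) — v13 is true.
  8. (v5 ∨ v11) — v5 is true.
  9. (v10 ∨ v7) — v10 is true.
  10. (v7 ∨ ¬v12 ∨ ¬v4) — ¬v4 is true.
  11. (v8 ∨ v7 ∨ v13) — v13 is true.
  12. (v5 ∨ v8) — v5 is true.
  13. (v11 ∨ v5 ∨ ¬v1) — v5 is true.
  14. (¬v12 ∨ ¬v13) — ¬v12 is true.
  15. (¬v10 ∨ v6 ∨ ¬v13) — v6 is true.
  16. (v13 ∨ ¬v9) — v13 is true.
  17. (¬v3 ∨ ¬v4) — ¬v4 is true.
  18. (v9 ∨ v1) — v1 is true.
  19. (v1 ∨ ¬v10) — v1 is true.
  20. (v5 ∨ ¬v8 ∨ v10) — ¬v8 is true.
  21. (v4 ∨ ¬v11) — ¬v11 is true.
  22. (¬v4 ∨ ¬v3 ∨ v7) — ¬v4 is true.

v1=True, v2=True, v3=False, v4=False, v5=True, v6=True, v7=False, v8=False, v9=False, v10=True, v11=False, v12=False, v13=True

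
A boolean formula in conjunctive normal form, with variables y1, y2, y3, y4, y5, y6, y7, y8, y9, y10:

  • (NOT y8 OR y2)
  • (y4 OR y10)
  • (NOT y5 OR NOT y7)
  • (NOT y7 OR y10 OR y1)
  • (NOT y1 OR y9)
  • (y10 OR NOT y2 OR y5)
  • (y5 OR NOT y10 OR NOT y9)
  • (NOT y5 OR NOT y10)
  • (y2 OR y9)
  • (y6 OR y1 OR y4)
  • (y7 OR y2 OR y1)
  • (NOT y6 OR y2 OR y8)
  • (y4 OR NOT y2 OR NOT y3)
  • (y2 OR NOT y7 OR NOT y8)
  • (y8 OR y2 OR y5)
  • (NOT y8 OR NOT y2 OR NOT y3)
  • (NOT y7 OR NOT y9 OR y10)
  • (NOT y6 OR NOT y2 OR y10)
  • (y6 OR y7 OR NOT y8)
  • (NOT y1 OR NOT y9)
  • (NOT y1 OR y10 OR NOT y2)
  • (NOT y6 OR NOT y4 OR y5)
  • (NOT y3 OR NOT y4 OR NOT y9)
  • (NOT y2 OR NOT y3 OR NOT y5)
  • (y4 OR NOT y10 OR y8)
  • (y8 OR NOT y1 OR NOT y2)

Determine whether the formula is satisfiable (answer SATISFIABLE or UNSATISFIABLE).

SATISFIABLE

Set y1 = False and propagate.
The remaining clauses are satisfied by y2 = True, y3 = True, y4 = True, y5 = False, y6 = False, y7 = False, y8 = False, y9 = False, y10 = True.
So y1=F, y2=T, y3=T, y4=T, y5=F, y6=F, y7=F, y8=F, y9=F, y10=T is a satisfying assignment.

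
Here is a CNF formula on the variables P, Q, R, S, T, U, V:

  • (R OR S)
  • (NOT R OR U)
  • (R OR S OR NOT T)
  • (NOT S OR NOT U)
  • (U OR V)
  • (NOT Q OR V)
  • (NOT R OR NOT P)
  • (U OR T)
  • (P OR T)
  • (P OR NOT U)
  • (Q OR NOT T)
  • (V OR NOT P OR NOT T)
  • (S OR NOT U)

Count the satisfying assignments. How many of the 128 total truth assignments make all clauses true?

2

The models are:
  P=0 Q=1 R=0 S=1 T=1 U=0 V=1
  P=1 Q=1 R=0 S=1 T=1 U=0 V=1
That's 2 in total.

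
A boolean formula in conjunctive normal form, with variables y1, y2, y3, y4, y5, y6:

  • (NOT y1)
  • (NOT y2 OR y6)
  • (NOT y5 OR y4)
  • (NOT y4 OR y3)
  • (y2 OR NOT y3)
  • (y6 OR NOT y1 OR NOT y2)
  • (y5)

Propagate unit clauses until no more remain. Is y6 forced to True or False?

(NOT y1) is a unit clause: y1 = False.
Unit clause (y5) sets y5 = True.
In (NOT y5 OR y4), NOT y5 is now false; y4 must hold, so y4 = True.
(y3 OR NOT y4) with y4 = True leaves only y3, so y3 = True.
From (NOT y3 OR y2) and y3 = True: y2 = True.
(y6 OR NOT y2) with y2 = True leaves only y6, so y6 = True.

True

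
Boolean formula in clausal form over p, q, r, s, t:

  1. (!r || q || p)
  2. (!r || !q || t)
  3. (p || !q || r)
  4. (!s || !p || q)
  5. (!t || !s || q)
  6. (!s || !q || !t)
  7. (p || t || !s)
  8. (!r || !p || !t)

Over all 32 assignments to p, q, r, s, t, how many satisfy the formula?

Case analysis on q and p:
  q=T, p=T: remaining (r,s,t) ∈ {(F,F,F); (F,F,T); (F,T,F)} — 3.
  q=T, p=F: remaining (r,s,t) ∈ {(T,F,T)} — 1.
  q=F, p=T: remaining (r,s,t) ∈ {(F,F,F); (F,F,T); (T,F,F)} — 3.
  q=F, p=F: remaining (r,s,t) ∈ {(F,F,F); (F,F,T)} — 2.
Total: 3 + 1 + 3 + 2 = 9.

9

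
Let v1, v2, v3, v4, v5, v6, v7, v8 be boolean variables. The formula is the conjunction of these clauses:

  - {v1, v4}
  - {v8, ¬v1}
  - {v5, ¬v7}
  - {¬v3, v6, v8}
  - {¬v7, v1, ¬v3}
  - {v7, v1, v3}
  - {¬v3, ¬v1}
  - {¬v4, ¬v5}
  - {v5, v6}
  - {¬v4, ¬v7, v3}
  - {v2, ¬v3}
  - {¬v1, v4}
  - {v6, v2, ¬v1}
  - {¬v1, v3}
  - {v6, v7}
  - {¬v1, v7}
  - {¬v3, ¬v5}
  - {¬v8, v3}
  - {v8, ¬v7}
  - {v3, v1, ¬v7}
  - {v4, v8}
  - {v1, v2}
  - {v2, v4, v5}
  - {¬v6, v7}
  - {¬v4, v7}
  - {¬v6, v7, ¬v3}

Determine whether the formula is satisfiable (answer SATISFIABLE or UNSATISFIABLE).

UNSATISFIABLE

v1 = True:
  propagation gives v8=True, v3=False; an empty clause results — contradiction.
v1 = False:
  propagation gives v4=True, v5=False, v7=False; an empty clause results — contradiction.
Every branch closes, so no satisfying assignment exists.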